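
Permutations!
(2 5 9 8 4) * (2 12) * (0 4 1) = (0 4 12 2 5 9 8 1) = [4, 0, 5, 3, 12, 9, 6, 7, 1, 8, 10, 11, 2]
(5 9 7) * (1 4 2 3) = [0, 4, 3, 1, 2, 9, 6, 5, 8, 7] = (1 4 2 3)(5 9 7)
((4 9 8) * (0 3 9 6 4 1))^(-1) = (0 1 8 9 3)(4 6)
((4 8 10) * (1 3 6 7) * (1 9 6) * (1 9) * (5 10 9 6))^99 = ((1 3 6 7)(4 8 9 5 10))^99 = (1 7 6 3)(4 10 5 9 8)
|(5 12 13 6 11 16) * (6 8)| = |(5 12 13 8 6 11 16)| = 7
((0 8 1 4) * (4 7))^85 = (8)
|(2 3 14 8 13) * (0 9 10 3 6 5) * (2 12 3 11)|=35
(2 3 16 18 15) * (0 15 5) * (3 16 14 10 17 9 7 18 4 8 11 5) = (0 15 2 16 4 8 11 5)(3 14 10 17 9 7 18) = [15, 1, 16, 14, 8, 0, 6, 18, 11, 7, 17, 5, 12, 13, 10, 2, 4, 9, 3]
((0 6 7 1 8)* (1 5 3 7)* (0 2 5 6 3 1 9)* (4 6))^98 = ((0 3 7 4 6 9)(1 8 2 5))^98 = (0 7 6)(1 2)(3 4 9)(5 8)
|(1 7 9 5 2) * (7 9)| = |(1 9 5 2)| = 4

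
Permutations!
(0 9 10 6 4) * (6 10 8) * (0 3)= (10)(0 9 8 6 4 3)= [9, 1, 2, 0, 3, 5, 4, 7, 6, 8, 10]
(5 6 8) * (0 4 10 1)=[4, 0, 2, 3, 10, 6, 8, 7, 5, 9, 1]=(0 4 10 1)(5 6 8)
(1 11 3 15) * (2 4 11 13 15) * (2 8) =[0, 13, 4, 8, 11, 5, 6, 7, 2, 9, 10, 3, 12, 15, 14, 1] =(1 13 15)(2 4 11 3 8)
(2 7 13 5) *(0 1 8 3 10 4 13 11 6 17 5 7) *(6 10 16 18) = (0 1 8 3 16 18 6 17 5 2)(4 13 7 11 10) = [1, 8, 0, 16, 13, 2, 17, 11, 3, 9, 4, 10, 12, 7, 14, 15, 18, 5, 6]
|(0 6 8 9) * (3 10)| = 4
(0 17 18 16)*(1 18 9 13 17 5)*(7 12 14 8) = [5, 18, 2, 3, 4, 1, 6, 12, 7, 13, 10, 11, 14, 17, 8, 15, 0, 9, 16] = (0 5 1 18 16)(7 12 14 8)(9 13 17)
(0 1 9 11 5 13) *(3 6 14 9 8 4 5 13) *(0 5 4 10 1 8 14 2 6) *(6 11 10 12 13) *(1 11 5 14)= [8, 1, 5, 0, 4, 3, 2, 7, 12, 10, 11, 6, 13, 14, 9]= (0 8 12 13 14 9 10 11 6 2 5 3)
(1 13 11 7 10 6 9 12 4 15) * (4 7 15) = [0, 13, 2, 3, 4, 5, 9, 10, 8, 12, 6, 15, 7, 11, 14, 1] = (1 13 11 15)(6 9 12 7 10)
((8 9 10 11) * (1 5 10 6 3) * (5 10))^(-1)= ((1 10 11 8 9 6 3))^(-1)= (1 3 6 9 8 11 10)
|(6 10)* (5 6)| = 3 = |(5 6 10)|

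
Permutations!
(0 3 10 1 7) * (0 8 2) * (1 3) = (0 1 7 8 2)(3 10) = [1, 7, 0, 10, 4, 5, 6, 8, 2, 9, 3]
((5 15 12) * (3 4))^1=(3 4)(5 15 12)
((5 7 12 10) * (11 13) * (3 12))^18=(13)(3 5 12 7 10)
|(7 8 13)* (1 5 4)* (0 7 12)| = |(0 7 8 13 12)(1 5 4)| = 15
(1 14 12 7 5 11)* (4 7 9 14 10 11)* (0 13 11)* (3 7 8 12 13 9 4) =[9, 10, 2, 7, 8, 3, 6, 5, 12, 14, 0, 1, 4, 11, 13] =(0 9 14 13 11 1 10)(3 7 5)(4 8 12)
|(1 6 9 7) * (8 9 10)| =6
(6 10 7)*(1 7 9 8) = (1 7 6 10 9 8) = [0, 7, 2, 3, 4, 5, 10, 6, 1, 8, 9]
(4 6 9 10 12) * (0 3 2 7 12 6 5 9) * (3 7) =(0 7 12 4 5 9 10 6)(2 3) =[7, 1, 3, 2, 5, 9, 0, 12, 8, 10, 6, 11, 4]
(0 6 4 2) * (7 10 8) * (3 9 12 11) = (0 6 4 2)(3 9 12 11)(7 10 8) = [6, 1, 0, 9, 2, 5, 4, 10, 7, 12, 8, 3, 11]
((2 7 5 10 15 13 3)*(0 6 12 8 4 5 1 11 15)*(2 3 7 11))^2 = (0 12 4 10 6 8 5)(1 11 13)(2 15 7)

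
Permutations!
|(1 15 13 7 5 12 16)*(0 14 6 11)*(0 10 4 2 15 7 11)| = 30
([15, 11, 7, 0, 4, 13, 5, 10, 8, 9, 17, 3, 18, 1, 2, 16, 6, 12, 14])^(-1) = (0 3 11 1 13 5 6 16 15)(2 14 18 12 17 10 7)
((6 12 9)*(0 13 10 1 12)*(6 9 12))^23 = ((0 13 10 1 6))^23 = (0 1 13 6 10)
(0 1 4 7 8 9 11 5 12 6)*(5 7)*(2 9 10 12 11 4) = (0 1 2 9 4 5 11 7 8 10 12 6) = [1, 2, 9, 3, 5, 11, 0, 8, 10, 4, 12, 7, 6]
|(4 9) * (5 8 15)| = 6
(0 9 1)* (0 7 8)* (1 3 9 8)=(0 8)(1 7)(3 9)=[8, 7, 2, 9, 4, 5, 6, 1, 0, 3]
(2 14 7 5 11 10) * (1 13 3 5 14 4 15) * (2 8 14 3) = [0, 13, 4, 5, 15, 11, 6, 3, 14, 9, 8, 10, 12, 2, 7, 1] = (1 13 2 4 15)(3 5 11 10 8 14 7)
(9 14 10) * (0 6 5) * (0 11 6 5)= (0 5 11 6)(9 14 10)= [5, 1, 2, 3, 4, 11, 0, 7, 8, 14, 9, 6, 12, 13, 10]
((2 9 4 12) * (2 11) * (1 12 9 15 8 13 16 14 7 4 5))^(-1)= (1 5 9 4 7 14 16 13 8 15 2 11 12)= ((1 12 11 2 15 8 13 16 14 7 4 9 5))^(-1)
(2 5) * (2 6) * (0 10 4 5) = (0 10 4 5 6 2) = [10, 1, 0, 3, 5, 6, 2, 7, 8, 9, 4]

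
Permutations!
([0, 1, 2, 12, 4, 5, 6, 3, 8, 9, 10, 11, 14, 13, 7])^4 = [0, 1, 2, 3, 4, 5, 6, 7, 8, 9, 10, 11, 12, 13, 14]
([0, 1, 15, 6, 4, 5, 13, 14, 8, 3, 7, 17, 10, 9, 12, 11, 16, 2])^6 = [0, 1, 11, 13, 4, 5, 9, 12, 8, 6, 14, 2, 7, 3, 10, 17, 16, 15]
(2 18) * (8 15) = [0, 1, 18, 3, 4, 5, 6, 7, 15, 9, 10, 11, 12, 13, 14, 8, 16, 17, 2] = (2 18)(8 15)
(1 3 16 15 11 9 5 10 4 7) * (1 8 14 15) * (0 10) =(0 10 4 7 8 14 15 11 9 5)(1 3 16) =[10, 3, 2, 16, 7, 0, 6, 8, 14, 5, 4, 9, 12, 13, 15, 11, 1]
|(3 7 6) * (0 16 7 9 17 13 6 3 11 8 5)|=|(0 16 7 3 9 17 13 6 11 8 5)|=11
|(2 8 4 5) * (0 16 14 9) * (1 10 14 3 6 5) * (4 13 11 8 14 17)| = |(0 16 3 6 5 2 14 9)(1 10 17 4)(8 13 11)| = 24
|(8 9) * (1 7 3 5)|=|(1 7 3 5)(8 9)|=4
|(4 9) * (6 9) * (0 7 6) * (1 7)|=6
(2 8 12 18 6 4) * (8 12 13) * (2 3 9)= [0, 1, 12, 9, 3, 5, 4, 7, 13, 2, 10, 11, 18, 8, 14, 15, 16, 17, 6]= (2 12 18 6 4 3 9)(8 13)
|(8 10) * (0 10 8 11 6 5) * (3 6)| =6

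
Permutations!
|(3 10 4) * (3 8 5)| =5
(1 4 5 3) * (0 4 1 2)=(0 4 5 3 2)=[4, 1, 0, 2, 5, 3]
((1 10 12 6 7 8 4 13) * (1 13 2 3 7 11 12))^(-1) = ((13)(1 10)(2 3 7 8 4)(6 11 12))^(-1) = (13)(1 10)(2 4 8 7 3)(6 12 11)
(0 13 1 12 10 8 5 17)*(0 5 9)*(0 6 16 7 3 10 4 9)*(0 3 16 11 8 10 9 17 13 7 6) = (0 7 16 6 11 8 3 9)(1 12 4 17 5 13) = [7, 12, 2, 9, 17, 13, 11, 16, 3, 0, 10, 8, 4, 1, 14, 15, 6, 5]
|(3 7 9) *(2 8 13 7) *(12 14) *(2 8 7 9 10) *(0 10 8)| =8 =|(0 10 2 7 8 13 9 3)(12 14)|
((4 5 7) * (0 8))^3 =(0 8)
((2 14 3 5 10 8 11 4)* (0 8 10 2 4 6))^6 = (0 11)(2 3)(5 14)(6 8)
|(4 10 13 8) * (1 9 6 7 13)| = 8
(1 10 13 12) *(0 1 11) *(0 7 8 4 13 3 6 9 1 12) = (0 12 11 7 8 4 13)(1 10 3 6 9) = [12, 10, 2, 6, 13, 5, 9, 8, 4, 1, 3, 7, 11, 0]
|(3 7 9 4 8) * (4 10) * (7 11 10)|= |(3 11 10 4 8)(7 9)|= 10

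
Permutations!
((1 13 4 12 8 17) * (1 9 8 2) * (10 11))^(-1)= ((1 13 4 12 2)(8 17 9)(10 11))^(-1)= (1 2 12 4 13)(8 9 17)(10 11)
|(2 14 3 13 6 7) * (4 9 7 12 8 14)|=12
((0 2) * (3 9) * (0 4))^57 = (3 9)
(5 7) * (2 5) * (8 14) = (2 5 7)(8 14) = [0, 1, 5, 3, 4, 7, 6, 2, 14, 9, 10, 11, 12, 13, 8]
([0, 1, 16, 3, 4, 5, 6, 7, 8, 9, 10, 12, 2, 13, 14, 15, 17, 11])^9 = [0, 1, 12, 3, 4, 5, 6, 7, 8, 9, 10, 17, 11, 13, 14, 15, 2, 16]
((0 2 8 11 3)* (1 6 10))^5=(11)(1 10 6)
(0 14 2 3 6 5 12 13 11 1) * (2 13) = (0 14 13 11 1)(2 3 6 5 12) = [14, 0, 3, 6, 4, 12, 5, 7, 8, 9, 10, 1, 2, 11, 13]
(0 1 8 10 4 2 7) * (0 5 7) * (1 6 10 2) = (0 6 10 4 1 8 2)(5 7) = [6, 8, 0, 3, 1, 7, 10, 5, 2, 9, 4]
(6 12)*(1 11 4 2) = (1 11 4 2)(6 12) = [0, 11, 1, 3, 2, 5, 12, 7, 8, 9, 10, 4, 6]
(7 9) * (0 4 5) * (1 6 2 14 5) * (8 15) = (0 4 1 6 2 14 5)(7 9)(8 15) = [4, 6, 14, 3, 1, 0, 2, 9, 15, 7, 10, 11, 12, 13, 5, 8]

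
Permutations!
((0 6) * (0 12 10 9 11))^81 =((0 6 12 10 9 11))^81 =(0 10)(6 9)(11 12)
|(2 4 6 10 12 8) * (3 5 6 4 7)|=|(2 7 3 5 6 10 12 8)|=8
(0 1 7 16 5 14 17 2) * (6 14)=(0 1 7 16 5 6 14 17 2)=[1, 7, 0, 3, 4, 6, 14, 16, 8, 9, 10, 11, 12, 13, 17, 15, 5, 2]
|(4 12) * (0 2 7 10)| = 4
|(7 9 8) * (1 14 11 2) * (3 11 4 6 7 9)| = 8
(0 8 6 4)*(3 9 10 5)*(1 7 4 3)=[8, 7, 2, 9, 0, 1, 3, 4, 6, 10, 5]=(0 8 6 3 9 10 5 1 7 4)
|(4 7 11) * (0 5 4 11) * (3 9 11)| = 12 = |(0 5 4 7)(3 9 11)|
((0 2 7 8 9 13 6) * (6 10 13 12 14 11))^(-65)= ((0 2 7 8 9 12 14 11 6)(10 13))^(-65)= (0 11 12 8 2 6 14 9 7)(10 13)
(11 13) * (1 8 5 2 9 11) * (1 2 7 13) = (1 8 5 7 13 2 9 11) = [0, 8, 9, 3, 4, 7, 6, 13, 5, 11, 10, 1, 12, 2]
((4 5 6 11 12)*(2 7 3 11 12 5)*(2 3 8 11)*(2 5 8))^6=(3 5 6 12 4)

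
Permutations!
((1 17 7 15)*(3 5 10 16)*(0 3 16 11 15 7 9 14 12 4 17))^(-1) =(0 1 15 11 10 5 3)(4 12 14 9 17)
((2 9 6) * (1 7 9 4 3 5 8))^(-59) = (1 2 8 6 5 9 3 7 4)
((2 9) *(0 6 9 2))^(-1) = (0 9 6)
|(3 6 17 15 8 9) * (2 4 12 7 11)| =30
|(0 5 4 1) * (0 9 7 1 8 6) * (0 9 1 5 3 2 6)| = 9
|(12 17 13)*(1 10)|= 6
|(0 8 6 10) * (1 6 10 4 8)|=|(0 1 6 4 8 10)|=6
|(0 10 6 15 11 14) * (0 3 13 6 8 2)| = 12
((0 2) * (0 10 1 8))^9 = (0 8 1 10 2)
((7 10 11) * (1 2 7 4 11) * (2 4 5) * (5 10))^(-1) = ((1 4 11 10)(2 7 5))^(-1) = (1 10 11 4)(2 5 7)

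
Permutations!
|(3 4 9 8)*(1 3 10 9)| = |(1 3 4)(8 10 9)| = 3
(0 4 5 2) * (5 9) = (0 4 9 5 2) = [4, 1, 0, 3, 9, 2, 6, 7, 8, 5]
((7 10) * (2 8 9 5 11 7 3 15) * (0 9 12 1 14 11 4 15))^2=(0 5 15 8 1 11 10)(2 12 14 7 3 9 4)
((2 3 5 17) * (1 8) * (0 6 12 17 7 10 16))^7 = ((0 6 12 17 2 3 5 7 10 16)(1 8))^7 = (0 7 2 6 10 3 12 16 5 17)(1 8)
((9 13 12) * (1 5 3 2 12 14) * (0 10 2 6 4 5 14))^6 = ((0 10 2 12 9 13)(1 14)(3 6 4 5))^6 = (14)(3 4)(5 6)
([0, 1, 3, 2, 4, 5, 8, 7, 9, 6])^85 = [0, 1, 3, 2, 4, 5, 8, 7, 9, 6]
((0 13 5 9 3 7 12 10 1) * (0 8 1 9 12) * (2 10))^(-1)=(0 7 3 9 10 2 12 5 13)(1 8)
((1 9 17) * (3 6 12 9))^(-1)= (1 17 9 12 6 3)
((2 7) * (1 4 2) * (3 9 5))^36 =((1 4 2 7)(3 9 5))^36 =(9)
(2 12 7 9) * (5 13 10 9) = (2 12 7 5 13 10 9) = [0, 1, 12, 3, 4, 13, 6, 5, 8, 2, 9, 11, 7, 10]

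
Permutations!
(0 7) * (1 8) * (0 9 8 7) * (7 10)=(1 10 7 9 8)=[0, 10, 2, 3, 4, 5, 6, 9, 1, 8, 7]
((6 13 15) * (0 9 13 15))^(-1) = (0 13 9)(6 15)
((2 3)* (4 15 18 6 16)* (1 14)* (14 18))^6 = ((1 18 6 16 4 15 14)(2 3))^6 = (1 14 15 4 16 6 18)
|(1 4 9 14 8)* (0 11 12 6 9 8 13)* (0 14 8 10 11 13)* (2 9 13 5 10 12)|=|(0 5 10 11 2 9 8 1 4 12 6 13 14)|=13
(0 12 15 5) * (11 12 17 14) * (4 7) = [17, 1, 2, 3, 7, 0, 6, 4, 8, 9, 10, 12, 15, 13, 11, 5, 16, 14] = (0 17 14 11 12 15 5)(4 7)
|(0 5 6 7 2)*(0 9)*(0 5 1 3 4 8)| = |(0 1 3 4 8)(2 9 5 6 7)| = 5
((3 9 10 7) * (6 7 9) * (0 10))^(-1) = ((0 10 9)(3 6 7))^(-1) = (0 9 10)(3 7 6)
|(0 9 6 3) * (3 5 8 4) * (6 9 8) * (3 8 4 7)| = 10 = |(9)(0 4 8 7 3)(5 6)|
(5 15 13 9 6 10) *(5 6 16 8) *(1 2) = (1 2)(5 15 13 9 16 8)(6 10) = [0, 2, 1, 3, 4, 15, 10, 7, 5, 16, 6, 11, 12, 9, 14, 13, 8]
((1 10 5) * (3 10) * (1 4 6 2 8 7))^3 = (1 5 2)(3 4 8)(6 7 10) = ((1 3 10 5 4 6 2 8 7))^3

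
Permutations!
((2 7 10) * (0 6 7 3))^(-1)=((0 6 7 10 2 3))^(-1)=(0 3 2 10 7 6)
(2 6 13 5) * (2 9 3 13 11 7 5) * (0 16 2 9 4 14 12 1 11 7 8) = (0 16 2 6 7 5 4 14 12 1 11 8)(3 13 9) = [16, 11, 6, 13, 14, 4, 7, 5, 0, 3, 10, 8, 1, 9, 12, 15, 2]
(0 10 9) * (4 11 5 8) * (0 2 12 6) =(0 10 9 2 12 6)(4 11 5 8) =[10, 1, 12, 3, 11, 8, 0, 7, 4, 2, 9, 5, 6]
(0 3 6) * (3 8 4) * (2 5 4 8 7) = [7, 1, 5, 6, 3, 4, 0, 2, 8] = (8)(0 7 2 5 4 3 6)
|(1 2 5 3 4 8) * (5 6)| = |(1 2 6 5 3 4 8)| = 7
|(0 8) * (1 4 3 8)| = 5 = |(0 1 4 3 8)|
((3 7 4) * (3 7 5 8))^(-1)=((3 5 8)(4 7))^(-1)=(3 8 5)(4 7)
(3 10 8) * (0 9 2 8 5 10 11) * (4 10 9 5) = (0 5 9 2 8 3 11)(4 10) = [5, 1, 8, 11, 10, 9, 6, 7, 3, 2, 4, 0]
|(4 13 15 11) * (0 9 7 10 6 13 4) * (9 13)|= |(0 13 15 11)(6 9 7 10)|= 4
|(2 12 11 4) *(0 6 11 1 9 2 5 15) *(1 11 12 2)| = |(0 6 12 11 4 5 15)(1 9)| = 14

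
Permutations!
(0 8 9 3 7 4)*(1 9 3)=(0 8 3 7 4)(1 9)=[8, 9, 2, 7, 0, 5, 6, 4, 3, 1]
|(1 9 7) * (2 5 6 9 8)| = |(1 8 2 5 6 9 7)| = 7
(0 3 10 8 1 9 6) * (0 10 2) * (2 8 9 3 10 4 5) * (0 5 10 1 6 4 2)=(0 1 3 8 6 2 5)(4 10 9)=[1, 3, 5, 8, 10, 0, 2, 7, 6, 4, 9]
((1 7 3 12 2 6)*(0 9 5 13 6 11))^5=((0 9 5 13 6 1 7 3 12 2 11))^5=(0 1 11 6 2 13 12 5 3 9 7)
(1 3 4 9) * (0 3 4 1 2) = (0 3 1 4 9 2) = [3, 4, 0, 1, 9, 5, 6, 7, 8, 2]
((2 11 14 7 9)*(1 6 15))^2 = ((1 6 15)(2 11 14 7 9))^2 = (1 15 6)(2 14 9 11 7)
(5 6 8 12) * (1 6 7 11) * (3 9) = (1 6 8 12 5 7 11)(3 9) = [0, 6, 2, 9, 4, 7, 8, 11, 12, 3, 10, 1, 5]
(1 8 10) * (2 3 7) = (1 8 10)(2 3 7) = [0, 8, 3, 7, 4, 5, 6, 2, 10, 9, 1]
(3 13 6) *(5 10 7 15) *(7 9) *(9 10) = (3 13 6)(5 9 7 15) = [0, 1, 2, 13, 4, 9, 3, 15, 8, 7, 10, 11, 12, 6, 14, 5]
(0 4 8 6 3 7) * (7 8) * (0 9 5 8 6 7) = [4, 1, 2, 6, 0, 8, 3, 9, 7, 5] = (0 4)(3 6)(5 8 7 9)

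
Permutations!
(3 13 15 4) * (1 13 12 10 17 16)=[0, 13, 2, 12, 3, 5, 6, 7, 8, 9, 17, 11, 10, 15, 14, 4, 1, 16]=(1 13 15 4 3 12 10 17 16)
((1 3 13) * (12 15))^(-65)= (1 3 13)(12 15)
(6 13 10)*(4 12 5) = (4 12 5)(6 13 10) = [0, 1, 2, 3, 12, 4, 13, 7, 8, 9, 6, 11, 5, 10]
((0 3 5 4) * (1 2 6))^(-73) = ((0 3 5 4)(1 2 6))^(-73) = (0 4 5 3)(1 6 2)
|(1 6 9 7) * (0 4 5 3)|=|(0 4 5 3)(1 6 9 7)|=4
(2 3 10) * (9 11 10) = (2 3 9 11 10) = [0, 1, 3, 9, 4, 5, 6, 7, 8, 11, 2, 10]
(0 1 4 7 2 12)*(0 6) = (0 1 4 7 2 12 6) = [1, 4, 12, 3, 7, 5, 0, 2, 8, 9, 10, 11, 6]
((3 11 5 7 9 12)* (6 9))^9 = (3 5 6 12 11 7 9)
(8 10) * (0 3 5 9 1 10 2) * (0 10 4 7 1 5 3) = [0, 4, 10, 3, 7, 9, 6, 1, 2, 5, 8] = (1 4 7)(2 10 8)(5 9)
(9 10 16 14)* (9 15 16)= [0, 1, 2, 3, 4, 5, 6, 7, 8, 10, 9, 11, 12, 13, 15, 16, 14]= (9 10)(14 15 16)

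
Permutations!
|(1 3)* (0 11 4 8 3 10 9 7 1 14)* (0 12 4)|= 20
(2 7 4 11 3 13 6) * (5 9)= (2 7 4 11 3 13 6)(5 9)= [0, 1, 7, 13, 11, 9, 2, 4, 8, 5, 10, 3, 12, 6]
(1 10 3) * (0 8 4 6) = [8, 10, 2, 1, 6, 5, 0, 7, 4, 9, 3] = (0 8 4 6)(1 10 3)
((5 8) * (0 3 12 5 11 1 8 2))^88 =((0 3 12 5 2)(1 8 11))^88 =(0 5 3 2 12)(1 8 11)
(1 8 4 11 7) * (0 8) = [8, 0, 2, 3, 11, 5, 6, 1, 4, 9, 10, 7] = (0 8 4 11 7 1)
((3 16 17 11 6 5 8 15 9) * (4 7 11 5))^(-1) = ((3 16 17 5 8 15 9)(4 7 11 6))^(-1) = (3 9 15 8 5 17 16)(4 6 11 7)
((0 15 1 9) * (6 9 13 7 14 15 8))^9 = ((0 8 6 9)(1 13 7 14 15))^9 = (0 8 6 9)(1 15 14 7 13)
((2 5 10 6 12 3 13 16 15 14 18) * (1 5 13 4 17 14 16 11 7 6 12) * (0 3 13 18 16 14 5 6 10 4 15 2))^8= ((0 3 15 14 16 2 18)(1 6)(4 17 5)(7 10 12 13 11))^8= (0 3 15 14 16 2 18)(4 5 17)(7 13 10 11 12)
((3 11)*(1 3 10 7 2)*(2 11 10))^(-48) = (11)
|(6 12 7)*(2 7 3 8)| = |(2 7 6 12 3 8)| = 6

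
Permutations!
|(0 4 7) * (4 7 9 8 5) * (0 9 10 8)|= 12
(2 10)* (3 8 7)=(2 10)(3 8 7)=[0, 1, 10, 8, 4, 5, 6, 3, 7, 9, 2]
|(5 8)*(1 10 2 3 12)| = 10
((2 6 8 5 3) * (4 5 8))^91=((8)(2 6 4 5 3))^91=(8)(2 6 4 5 3)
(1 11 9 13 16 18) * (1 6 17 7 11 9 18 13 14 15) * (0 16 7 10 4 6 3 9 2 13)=(0 16)(1 2 13 7 11 18 3 9 14 15)(4 6 17 10)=[16, 2, 13, 9, 6, 5, 17, 11, 8, 14, 4, 18, 12, 7, 15, 1, 0, 10, 3]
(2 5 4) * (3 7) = [0, 1, 5, 7, 2, 4, 6, 3] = (2 5 4)(3 7)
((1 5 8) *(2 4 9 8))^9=((1 5 2 4 9 8))^9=(1 4)(2 8)(5 9)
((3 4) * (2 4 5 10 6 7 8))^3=(2 5 7 4 10 8 3 6)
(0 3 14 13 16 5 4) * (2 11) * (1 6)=(0 3 14 13 16 5 4)(1 6)(2 11)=[3, 6, 11, 14, 0, 4, 1, 7, 8, 9, 10, 2, 12, 16, 13, 15, 5]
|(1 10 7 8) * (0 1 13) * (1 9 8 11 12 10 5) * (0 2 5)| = |(0 9 8 13 2 5 1)(7 11 12 10)| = 28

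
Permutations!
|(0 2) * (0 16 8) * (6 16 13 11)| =7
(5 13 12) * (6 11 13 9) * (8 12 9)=(5 8 12)(6 11 13 9)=[0, 1, 2, 3, 4, 8, 11, 7, 12, 6, 10, 13, 5, 9]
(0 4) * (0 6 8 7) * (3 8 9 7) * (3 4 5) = (0 5 3 8 4 6 9 7) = [5, 1, 2, 8, 6, 3, 9, 0, 4, 7]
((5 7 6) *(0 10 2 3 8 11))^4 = ((0 10 2 3 8 11)(5 7 6))^4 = (0 8 2)(3 10 11)(5 7 6)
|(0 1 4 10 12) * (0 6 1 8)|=10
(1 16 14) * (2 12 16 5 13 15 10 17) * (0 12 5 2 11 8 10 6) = (0 12 16 14 1 2 5 13 15 6)(8 10 17 11) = [12, 2, 5, 3, 4, 13, 0, 7, 10, 9, 17, 8, 16, 15, 1, 6, 14, 11]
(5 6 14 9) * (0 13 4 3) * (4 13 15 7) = (0 15 7 4 3)(5 6 14 9) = [15, 1, 2, 0, 3, 6, 14, 4, 8, 5, 10, 11, 12, 13, 9, 7]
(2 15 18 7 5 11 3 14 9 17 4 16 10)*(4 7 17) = [0, 1, 15, 14, 16, 11, 6, 5, 8, 4, 2, 3, 12, 13, 9, 18, 10, 7, 17] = (2 15 18 17 7 5 11 3 14 9 4 16 10)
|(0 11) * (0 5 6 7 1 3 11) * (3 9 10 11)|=|(1 9 10 11 5 6 7)|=7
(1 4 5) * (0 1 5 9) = [1, 4, 2, 3, 9, 5, 6, 7, 8, 0] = (0 1 4 9)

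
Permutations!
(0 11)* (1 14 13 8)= [11, 14, 2, 3, 4, 5, 6, 7, 1, 9, 10, 0, 12, 8, 13]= (0 11)(1 14 13 8)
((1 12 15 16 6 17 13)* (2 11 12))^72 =(17)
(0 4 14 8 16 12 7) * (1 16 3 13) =(0 4 14 8 3 13 1 16 12 7) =[4, 16, 2, 13, 14, 5, 6, 0, 3, 9, 10, 11, 7, 1, 8, 15, 12]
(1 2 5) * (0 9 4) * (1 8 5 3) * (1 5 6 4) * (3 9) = (0 3 5 8 6 4)(1 2 9) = [3, 2, 9, 5, 0, 8, 4, 7, 6, 1]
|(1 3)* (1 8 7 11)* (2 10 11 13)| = 8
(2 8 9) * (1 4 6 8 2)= (1 4 6 8 9)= [0, 4, 2, 3, 6, 5, 8, 7, 9, 1]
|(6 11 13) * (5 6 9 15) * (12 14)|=6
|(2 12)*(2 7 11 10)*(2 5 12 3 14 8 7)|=9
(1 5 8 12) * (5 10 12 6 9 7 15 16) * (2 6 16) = (1 10 12)(2 6 9 7 15)(5 8 16) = [0, 10, 6, 3, 4, 8, 9, 15, 16, 7, 12, 11, 1, 13, 14, 2, 5]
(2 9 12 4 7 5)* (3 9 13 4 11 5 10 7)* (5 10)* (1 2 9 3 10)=(1 2 13 4 10 7 5 9 12 11)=[0, 2, 13, 3, 10, 9, 6, 5, 8, 12, 7, 1, 11, 4]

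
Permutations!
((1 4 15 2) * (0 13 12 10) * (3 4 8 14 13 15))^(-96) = (0 1 13)(2 14 10)(8 12 15)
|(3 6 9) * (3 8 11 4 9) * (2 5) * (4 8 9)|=2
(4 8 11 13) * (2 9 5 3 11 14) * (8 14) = (2 9 5 3 11 13 4 14) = [0, 1, 9, 11, 14, 3, 6, 7, 8, 5, 10, 13, 12, 4, 2]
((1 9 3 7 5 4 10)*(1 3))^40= (10)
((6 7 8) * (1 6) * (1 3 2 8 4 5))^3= ((1 6 7 4 5)(2 8 3))^3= (8)(1 4 6 5 7)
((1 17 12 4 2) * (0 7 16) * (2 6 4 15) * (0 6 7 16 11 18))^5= (0 11 4 16 18 7 6)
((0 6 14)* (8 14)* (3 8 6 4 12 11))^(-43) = (0 14 8 3 11 12 4)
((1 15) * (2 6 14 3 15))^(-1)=((1 2 6 14 3 15))^(-1)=(1 15 3 14 6 2)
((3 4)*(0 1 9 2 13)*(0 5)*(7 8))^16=(0 13 9)(1 5 2)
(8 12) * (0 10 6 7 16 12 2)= (0 10 6 7 16 12 8 2)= [10, 1, 0, 3, 4, 5, 7, 16, 2, 9, 6, 11, 8, 13, 14, 15, 12]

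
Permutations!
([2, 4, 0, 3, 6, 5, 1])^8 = (1 6 4)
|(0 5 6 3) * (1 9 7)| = |(0 5 6 3)(1 9 7)| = 12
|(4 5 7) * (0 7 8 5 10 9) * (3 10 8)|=|(0 7 4 8 5 3 10 9)|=8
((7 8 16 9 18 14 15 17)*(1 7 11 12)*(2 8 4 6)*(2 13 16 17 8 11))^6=(1 9 2 6 15)(4 14 12 16 17)(7 18 11 13 8)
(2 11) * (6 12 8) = (2 11)(6 12 8) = [0, 1, 11, 3, 4, 5, 12, 7, 6, 9, 10, 2, 8]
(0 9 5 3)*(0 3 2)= (0 9 5 2)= [9, 1, 0, 3, 4, 2, 6, 7, 8, 5]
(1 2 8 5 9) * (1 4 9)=(1 2 8 5)(4 9)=[0, 2, 8, 3, 9, 1, 6, 7, 5, 4]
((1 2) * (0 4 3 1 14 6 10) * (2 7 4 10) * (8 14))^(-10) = ((0 10)(1 7 4 3)(2 8 14 6))^(-10) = (1 4)(2 14)(3 7)(6 8)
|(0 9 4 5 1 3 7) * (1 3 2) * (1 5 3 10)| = 20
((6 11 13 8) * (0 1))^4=(13)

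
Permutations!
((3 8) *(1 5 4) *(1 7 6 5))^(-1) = ((3 8)(4 7 6 5))^(-1) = (3 8)(4 5 6 7)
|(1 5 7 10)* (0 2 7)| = 6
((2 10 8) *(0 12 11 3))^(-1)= (0 3 11 12)(2 8 10)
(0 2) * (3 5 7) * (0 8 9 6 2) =[0, 1, 8, 5, 4, 7, 2, 3, 9, 6] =(2 8 9 6)(3 5 7)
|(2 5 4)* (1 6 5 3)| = 6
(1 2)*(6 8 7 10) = (1 2)(6 8 7 10) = [0, 2, 1, 3, 4, 5, 8, 10, 7, 9, 6]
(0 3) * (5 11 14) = (0 3)(5 11 14) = [3, 1, 2, 0, 4, 11, 6, 7, 8, 9, 10, 14, 12, 13, 5]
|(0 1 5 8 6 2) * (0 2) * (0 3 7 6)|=|(0 1 5 8)(3 7 6)|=12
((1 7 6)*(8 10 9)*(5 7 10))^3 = ((1 10 9 8 5 7 6))^3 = (1 8 6 9 7 10 5)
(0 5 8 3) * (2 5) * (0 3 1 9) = (0 2 5 8 1 9) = [2, 9, 5, 3, 4, 8, 6, 7, 1, 0]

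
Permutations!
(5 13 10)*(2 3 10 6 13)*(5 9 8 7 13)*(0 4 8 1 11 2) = (0 4 8 7 13 6 5)(1 11 2 3 10 9) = [4, 11, 3, 10, 8, 0, 5, 13, 7, 1, 9, 2, 12, 6]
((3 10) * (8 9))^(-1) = (3 10)(8 9)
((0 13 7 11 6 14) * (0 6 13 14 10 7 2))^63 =((0 14 6 10 7 11 13 2))^63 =(0 2 13 11 7 10 6 14)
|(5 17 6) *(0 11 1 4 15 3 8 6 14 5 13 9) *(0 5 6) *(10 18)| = 42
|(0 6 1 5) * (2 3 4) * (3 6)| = |(0 3 4 2 6 1 5)| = 7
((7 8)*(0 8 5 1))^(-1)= (0 1 5 7 8)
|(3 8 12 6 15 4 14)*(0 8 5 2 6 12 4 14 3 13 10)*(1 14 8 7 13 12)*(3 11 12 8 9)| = |(0 7 13 10)(1 14 8 4 11 12)(2 6 15 9 3 5)| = 12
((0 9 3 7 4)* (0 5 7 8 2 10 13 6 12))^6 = (0 13 8)(2 9 6)(3 12 10)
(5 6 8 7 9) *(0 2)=(0 2)(5 6 8 7 9)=[2, 1, 0, 3, 4, 6, 8, 9, 7, 5]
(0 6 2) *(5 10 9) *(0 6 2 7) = (0 2 6 7)(5 10 9) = [2, 1, 6, 3, 4, 10, 7, 0, 8, 5, 9]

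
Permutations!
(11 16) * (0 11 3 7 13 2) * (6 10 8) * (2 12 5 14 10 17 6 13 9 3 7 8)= (0 11 16 7 9 3 8 13 12 5 14 10 2)(6 17)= [11, 1, 0, 8, 4, 14, 17, 9, 13, 3, 2, 16, 5, 12, 10, 15, 7, 6]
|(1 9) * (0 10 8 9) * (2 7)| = 10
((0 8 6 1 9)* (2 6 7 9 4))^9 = (0 8 7 9)(1 4 2 6)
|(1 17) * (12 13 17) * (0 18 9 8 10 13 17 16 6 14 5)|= 30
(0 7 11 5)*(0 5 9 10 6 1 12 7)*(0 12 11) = [12, 11, 2, 3, 4, 5, 1, 0, 8, 10, 6, 9, 7] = (0 12 7)(1 11 9 10 6)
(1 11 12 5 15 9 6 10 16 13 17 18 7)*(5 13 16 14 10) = (1 11 12 13 17 18 7)(5 15 9 6)(10 14) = [0, 11, 2, 3, 4, 15, 5, 1, 8, 6, 14, 12, 13, 17, 10, 9, 16, 18, 7]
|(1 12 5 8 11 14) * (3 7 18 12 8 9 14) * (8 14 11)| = |(1 14)(3 7 18 12 5 9 11)| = 14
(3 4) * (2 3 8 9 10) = (2 3 4 8 9 10) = [0, 1, 3, 4, 8, 5, 6, 7, 9, 10, 2]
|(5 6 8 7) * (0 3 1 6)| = |(0 3 1 6 8 7 5)| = 7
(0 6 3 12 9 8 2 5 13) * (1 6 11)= (0 11 1 6 3 12 9 8 2 5 13)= [11, 6, 5, 12, 4, 13, 3, 7, 2, 8, 10, 1, 9, 0]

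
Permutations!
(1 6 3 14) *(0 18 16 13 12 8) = [18, 6, 2, 14, 4, 5, 3, 7, 0, 9, 10, 11, 8, 12, 1, 15, 13, 17, 16] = (0 18 16 13 12 8)(1 6 3 14)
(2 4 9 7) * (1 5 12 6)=(1 5 12 6)(2 4 9 7)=[0, 5, 4, 3, 9, 12, 1, 2, 8, 7, 10, 11, 6]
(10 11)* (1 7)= (1 7)(10 11)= [0, 7, 2, 3, 4, 5, 6, 1, 8, 9, 11, 10]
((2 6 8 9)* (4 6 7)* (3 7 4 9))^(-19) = ((2 4 6 8 3 7 9))^(-19) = (2 6 3 9 4 8 7)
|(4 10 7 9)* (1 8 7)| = |(1 8 7 9 4 10)| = 6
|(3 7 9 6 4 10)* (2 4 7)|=12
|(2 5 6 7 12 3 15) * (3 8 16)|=|(2 5 6 7 12 8 16 3 15)|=9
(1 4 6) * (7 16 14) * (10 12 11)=[0, 4, 2, 3, 6, 5, 1, 16, 8, 9, 12, 10, 11, 13, 7, 15, 14]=(1 4 6)(7 16 14)(10 12 11)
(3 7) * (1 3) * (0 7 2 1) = (0 7)(1 3 2) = [7, 3, 1, 2, 4, 5, 6, 0]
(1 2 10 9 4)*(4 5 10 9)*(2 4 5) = (1 4)(2 9)(5 10) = [0, 4, 9, 3, 1, 10, 6, 7, 8, 2, 5]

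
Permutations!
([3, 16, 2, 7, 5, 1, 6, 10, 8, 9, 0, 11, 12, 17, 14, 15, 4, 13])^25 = [3, 16, 2, 7, 5, 1, 6, 10, 8, 9, 0, 11, 12, 17, 14, 15, 4, 13]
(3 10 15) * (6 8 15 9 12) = (3 10 9 12 6 8 15) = [0, 1, 2, 10, 4, 5, 8, 7, 15, 12, 9, 11, 6, 13, 14, 3]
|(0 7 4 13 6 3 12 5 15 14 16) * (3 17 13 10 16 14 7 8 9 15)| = |(0 8 9 15 7 4 10 16)(3 12 5)(6 17 13)| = 24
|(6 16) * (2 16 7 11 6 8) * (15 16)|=12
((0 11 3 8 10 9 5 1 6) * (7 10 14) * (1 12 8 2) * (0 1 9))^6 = ((0 11 3 2 9 5 12 8 14 7 10)(1 6))^6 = (0 12 11 8 3 14 2 7 9 10 5)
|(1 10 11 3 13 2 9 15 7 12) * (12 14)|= 11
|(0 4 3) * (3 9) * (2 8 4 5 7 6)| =9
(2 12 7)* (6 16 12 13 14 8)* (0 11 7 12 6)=[11, 1, 13, 3, 4, 5, 16, 2, 0, 9, 10, 7, 12, 14, 8, 15, 6]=(0 11 7 2 13 14 8)(6 16)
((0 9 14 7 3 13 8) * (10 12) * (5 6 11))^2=(0 14 3 8 9 7 13)(5 11 6)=((0 9 14 7 3 13 8)(5 6 11)(10 12))^2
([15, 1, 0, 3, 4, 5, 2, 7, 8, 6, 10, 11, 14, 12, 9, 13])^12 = (0 14)(2 12)(6 13)(9 15)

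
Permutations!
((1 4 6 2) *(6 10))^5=((1 4 10 6 2))^5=(10)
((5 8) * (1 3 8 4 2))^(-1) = ((1 3 8 5 4 2))^(-1) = (1 2 4 5 8 3)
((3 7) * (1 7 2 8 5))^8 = ((1 7 3 2 8 5))^8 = (1 3 8)(2 5 7)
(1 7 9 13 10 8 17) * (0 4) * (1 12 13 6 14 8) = (0 4)(1 7 9 6 14 8 17 12 13 10) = [4, 7, 2, 3, 0, 5, 14, 9, 17, 6, 1, 11, 13, 10, 8, 15, 16, 12]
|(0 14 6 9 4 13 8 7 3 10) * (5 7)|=11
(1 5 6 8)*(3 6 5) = (1 3 6 8) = [0, 3, 2, 6, 4, 5, 8, 7, 1]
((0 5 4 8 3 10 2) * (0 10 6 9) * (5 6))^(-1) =((0 6 9)(2 10)(3 5 4 8))^(-1) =(0 9 6)(2 10)(3 8 4 5)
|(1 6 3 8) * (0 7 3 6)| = 5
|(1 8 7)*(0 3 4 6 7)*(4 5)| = |(0 3 5 4 6 7 1 8)| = 8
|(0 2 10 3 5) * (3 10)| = 4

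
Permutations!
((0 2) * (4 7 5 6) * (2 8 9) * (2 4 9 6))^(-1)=(0 2 5 7 4 9 6 8)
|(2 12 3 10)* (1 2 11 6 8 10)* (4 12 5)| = 12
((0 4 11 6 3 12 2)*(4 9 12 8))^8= (12)(3 11 8 6 4)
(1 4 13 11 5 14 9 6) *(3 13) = (1 4 3 13 11 5 14 9 6) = [0, 4, 2, 13, 3, 14, 1, 7, 8, 6, 10, 5, 12, 11, 9]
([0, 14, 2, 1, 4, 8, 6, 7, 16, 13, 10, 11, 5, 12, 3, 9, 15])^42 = [0, 1, 2, 3, 4, 5, 6, 7, 8, 9, 10, 11, 12, 13, 14, 15, 16]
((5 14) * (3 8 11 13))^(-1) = ((3 8 11 13)(5 14))^(-1) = (3 13 11 8)(5 14)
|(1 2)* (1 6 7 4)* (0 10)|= |(0 10)(1 2 6 7 4)|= 10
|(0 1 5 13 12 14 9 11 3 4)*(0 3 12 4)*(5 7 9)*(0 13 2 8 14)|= |(0 1 7 9 11 12)(2 8 14 5)(3 13 4)|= 12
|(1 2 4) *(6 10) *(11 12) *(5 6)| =|(1 2 4)(5 6 10)(11 12)| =6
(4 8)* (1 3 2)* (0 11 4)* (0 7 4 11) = (11)(1 3 2)(4 8 7) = [0, 3, 1, 2, 8, 5, 6, 4, 7, 9, 10, 11]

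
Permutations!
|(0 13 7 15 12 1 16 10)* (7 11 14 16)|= 12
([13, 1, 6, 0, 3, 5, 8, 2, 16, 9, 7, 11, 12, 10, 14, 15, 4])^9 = (0 3 4 16 8 6 2 7 10 13)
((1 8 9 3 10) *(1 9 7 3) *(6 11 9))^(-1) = (1 9 11 6 10 3 7 8)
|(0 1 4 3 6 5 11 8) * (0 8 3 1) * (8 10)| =4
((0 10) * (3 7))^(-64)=((0 10)(3 7))^(-64)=(10)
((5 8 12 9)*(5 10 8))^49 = (8 12 9 10)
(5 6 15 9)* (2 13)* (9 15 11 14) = (15)(2 13)(5 6 11 14 9) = [0, 1, 13, 3, 4, 6, 11, 7, 8, 5, 10, 14, 12, 2, 9, 15]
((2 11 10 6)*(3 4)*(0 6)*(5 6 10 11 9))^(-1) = ((11)(0 10)(2 9 5 6)(3 4))^(-1) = (11)(0 10)(2 6 5 9)(3 4)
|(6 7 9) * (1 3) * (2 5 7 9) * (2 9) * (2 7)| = 6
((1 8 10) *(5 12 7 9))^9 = ((1 8 10)(5 12 7 9))^9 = (5 12 7 9)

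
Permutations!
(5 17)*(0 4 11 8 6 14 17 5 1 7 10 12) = (0 4 11 8 6 14 17 1 7 10 12) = [4, 7, 2, 3, 11, 5, 14, 10, 6, 9, 12, 8, 0, 13, 17, 15, 16, 1]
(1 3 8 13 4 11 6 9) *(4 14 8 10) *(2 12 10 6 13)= (1 3 6 9)(2 12 10 4 11 13 14 8)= [0, 3, 12, 6, 11, 5, 9, 7, 2, 1, 4, 13, 10, 14, 8]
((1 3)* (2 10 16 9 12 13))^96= ((1 3)(2 10 16 9 12 13))^96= (16)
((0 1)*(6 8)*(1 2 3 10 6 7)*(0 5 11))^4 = (0 6 5 3 7)(1 2 8 11 10)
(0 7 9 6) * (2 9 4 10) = (0 7 4 10 2 9 6) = [7, 1, 9, 3, 10, 5, 0, 4, 8, 6, 2]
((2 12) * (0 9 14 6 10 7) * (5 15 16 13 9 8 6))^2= (0 6 7 8 10)(5 16 9)(13 14 15)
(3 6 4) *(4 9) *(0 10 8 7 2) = (0 10 8 7 2)(3 6 9 4) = [10, 1, 0, 6, 3, 5, 9, 2, 7, 4, 8]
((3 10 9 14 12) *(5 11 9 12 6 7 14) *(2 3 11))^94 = (2 12 5 10 9 3 11)(6 7 14)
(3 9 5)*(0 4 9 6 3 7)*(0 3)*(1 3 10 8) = (0 4 9 5 7 10 8 1 3 6) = [4, 3, 2, 6, 9, 7, 0, 10, 1, 5, 8]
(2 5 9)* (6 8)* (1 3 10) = (1 3 10)(2 5 9)(6 8) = [0, 3, 5, 10, 4, 9, 8, 7, 6, 2, 1]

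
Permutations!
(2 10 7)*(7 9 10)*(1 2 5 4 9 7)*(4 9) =(1 2)(5 9 10 7) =[0, 2, 1, 3, 4, 9, 6, 5, 8, 10, 7]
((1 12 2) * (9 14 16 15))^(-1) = (1 2 12)(9 15 16 14)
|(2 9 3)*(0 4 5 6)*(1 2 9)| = 4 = |(0 4 5 6)(1 2)(3 9)|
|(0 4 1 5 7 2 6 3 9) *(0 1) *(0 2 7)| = 8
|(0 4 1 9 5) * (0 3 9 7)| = |(0 4 1 7)(3 9 5)| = 12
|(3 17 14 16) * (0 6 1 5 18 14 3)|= 14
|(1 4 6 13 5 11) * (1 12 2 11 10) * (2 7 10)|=|(1 4 6 13 5 2 11 12 7 10)|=10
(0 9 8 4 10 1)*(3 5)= (0 9 8 4 10 1)(3 5)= [9, 0, 2, 5, 10, 3, 6, 7, 4, 8, 1]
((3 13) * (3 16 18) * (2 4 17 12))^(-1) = (2 12 17 4)(3 18 16 13)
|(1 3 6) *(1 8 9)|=5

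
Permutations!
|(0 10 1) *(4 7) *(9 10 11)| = 10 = |(0 11 9 10 1)(4 7)|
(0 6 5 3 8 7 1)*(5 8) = (0 6 8 7 1)(3 5) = [6, 0, 2, 5, 4, 3, 8, 1, 7]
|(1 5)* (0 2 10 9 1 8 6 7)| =|(0 2 10 9 1 5 8 6 7)| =9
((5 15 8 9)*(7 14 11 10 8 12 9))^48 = (15)(7 10 14 8 11)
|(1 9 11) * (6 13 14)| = 3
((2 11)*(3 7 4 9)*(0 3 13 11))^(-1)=(0 2 11 13 9 4 7 3)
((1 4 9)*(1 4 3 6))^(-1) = ((1 3 6)(4 9))^(-1) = (1 6 3)(4 9)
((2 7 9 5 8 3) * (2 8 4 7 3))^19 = (2 3 8)(4 5 9 7)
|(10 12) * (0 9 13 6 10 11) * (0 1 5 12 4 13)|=4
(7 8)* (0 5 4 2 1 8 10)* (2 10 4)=[5, 8, 1, 3, 10, 2, 6, 4, 7, 9, 0]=(0 5 2 1 8 7 4 10)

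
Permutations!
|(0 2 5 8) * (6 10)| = 4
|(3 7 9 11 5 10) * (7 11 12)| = 12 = |(3 11 5 10)(7 9 12)|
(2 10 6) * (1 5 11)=(1 5 11)(2 10 6)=[0, 5, 10, 3, 4, 11, 2, 7, 8, 9, 6, 1]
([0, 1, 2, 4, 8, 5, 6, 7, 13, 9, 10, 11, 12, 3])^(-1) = [0, 1, 2, 13, 3, 5, 6, 7, 4, 9, 10, 11, 12, 8]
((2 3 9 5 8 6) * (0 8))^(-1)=((0 8 6 2 3 9 5))^(-1)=(0 5 9 3 2 6 8)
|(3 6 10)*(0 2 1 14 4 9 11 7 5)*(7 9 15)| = |(0 2 1 14 4 15 7 5)(3 6 10)(9 11)| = 24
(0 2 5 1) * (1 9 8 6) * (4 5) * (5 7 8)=[2, 0, 4, 3, 7, 9, 1, 8, 6, 5]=(0 2 4 7 8 6 1)(5 9)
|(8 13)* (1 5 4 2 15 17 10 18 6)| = |(1 5 4 2 15 17 10 18 6)(8 13)| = 18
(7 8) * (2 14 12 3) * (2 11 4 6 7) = (2 14 12 3 11 4 6 7 8) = [0, 1, 14, 11, 6, 5, 7, 8, 2, 9, 10, 4, 3, 13, 12]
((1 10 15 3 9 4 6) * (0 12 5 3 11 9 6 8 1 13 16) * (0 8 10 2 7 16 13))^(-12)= (0 3 12 6 5)(1 16 2 8 7)(4 11 10 9 15)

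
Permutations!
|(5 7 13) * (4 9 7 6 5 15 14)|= |(4 9 7 13 15 14)(5 6)|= 6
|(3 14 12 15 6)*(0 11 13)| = 15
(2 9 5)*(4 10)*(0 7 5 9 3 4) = [7, 1, 3, 4, 10, 2, 6, 5, 8, 9, 0] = (0 7 5 2 3 4 10)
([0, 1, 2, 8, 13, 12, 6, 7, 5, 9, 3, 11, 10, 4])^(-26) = [0, 1, 2, 10, 4, 8, 6, 7, 3, 9, 12, 11, 5, 13]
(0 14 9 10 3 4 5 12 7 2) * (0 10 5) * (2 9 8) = (0 14 8 2 10 3 4)(5 12 7 9) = [14, 1, 10, 4, 0, 12, 6, 9, 2, 5, 3, 11, 7, 13, 8]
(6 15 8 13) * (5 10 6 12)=(5 10 6 15 8 13 12)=[0, 1, 2, 3, 4, 10, 15, 7, 13, 9, 6, 11, 5, 12, 14, 8]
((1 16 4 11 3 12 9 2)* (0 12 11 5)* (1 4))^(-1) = (0 5 4 2 9 12)(1 16)(3 11)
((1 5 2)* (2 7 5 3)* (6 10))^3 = (5 7)(6 10)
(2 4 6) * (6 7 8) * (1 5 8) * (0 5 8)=(0 5)(1 8 6 2 4 7)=[5, 8, 4, 3, 7, 0, 2, 1, 6]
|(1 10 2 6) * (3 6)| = 5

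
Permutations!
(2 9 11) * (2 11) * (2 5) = [0, 1, 9, 3, 4, 2, 6, 7, 8, 5, 10, 11] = (11)(2 9 5)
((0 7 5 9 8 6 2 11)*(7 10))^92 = ((0 10 7 5 9 8 6 2 11))^92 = (0 7 9 6 11 10 5 8 2)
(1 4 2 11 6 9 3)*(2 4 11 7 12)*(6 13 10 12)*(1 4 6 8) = (1 11 13 10 12 2 7 8)(3 4 6 9) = [0, 11, 7, 4, 6, 5, 9, 8, 1, 3, 12, 13, 2, 10]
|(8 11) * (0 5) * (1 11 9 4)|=10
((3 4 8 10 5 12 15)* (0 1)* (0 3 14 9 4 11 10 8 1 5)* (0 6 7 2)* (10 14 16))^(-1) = ((0 5 12 15 16 10 6 7 2)(1 3 11 14 9 4))^(-1) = (0 2 7 6 10 16 15 12 5)(1 4 9 14 11 3)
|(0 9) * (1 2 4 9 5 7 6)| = |(0 5 7 6 1 2 4 9)| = 8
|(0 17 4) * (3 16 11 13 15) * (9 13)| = 6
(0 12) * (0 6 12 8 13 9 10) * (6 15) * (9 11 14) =(0 8 13 11 14 9 10)(6 12 15) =[8, 1, 2, 3, 4, 5, 12, 7, 13, 10, 0, 14, 15, 11, 9, 6]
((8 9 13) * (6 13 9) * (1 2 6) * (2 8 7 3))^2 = ((1 8)(2 6 13 7 3))^2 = (2 13 3 6 7)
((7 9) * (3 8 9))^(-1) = ((3 8 9 7))^(-1) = (3 7 9 8)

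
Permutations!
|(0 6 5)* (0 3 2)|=5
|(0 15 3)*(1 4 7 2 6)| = |(0 15 3)(1 4 7 2 6)| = 15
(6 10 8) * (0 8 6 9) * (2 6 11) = [8, 1, 6, 3, 4, 5, 10, 7, 9, 0, 11, 2] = (0 8 9)(2 6 10 11)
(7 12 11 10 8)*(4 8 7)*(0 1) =(0 1)(4 8)(7 12 11 10) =[1, 0, 2, 3, 8, 5, 6, 12, 4, 9, 7, 10, 11]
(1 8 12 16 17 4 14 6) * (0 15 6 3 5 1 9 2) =[15, 8, 0, 5, 14, 1, 9, 7, 12, 2, 10, 11, 16, 13, 3, 6, 17, 4] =(0 15 6 9 2)(1 8 12 16 17 4 14 3 5)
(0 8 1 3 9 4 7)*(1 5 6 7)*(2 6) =(0 8 5 2 6 7)(1 3 9 4) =[8, 3, 6, 9, 1, 2, 7, 0, 5, 4]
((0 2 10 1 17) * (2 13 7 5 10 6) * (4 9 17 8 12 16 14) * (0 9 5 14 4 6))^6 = (17)(1 10 5 4 16 12 8)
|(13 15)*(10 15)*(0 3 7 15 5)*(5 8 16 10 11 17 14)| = |(0 3 7 15 13 11 17 14 5)(8 16 10)| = 9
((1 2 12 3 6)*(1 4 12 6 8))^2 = (1 6 12 8 2 4 3)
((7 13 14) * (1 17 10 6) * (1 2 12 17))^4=((2 12 17 10 6)(7 13 14))^4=(2 6 10 17 12)(7 13 14)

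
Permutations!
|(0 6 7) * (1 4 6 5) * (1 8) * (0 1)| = 12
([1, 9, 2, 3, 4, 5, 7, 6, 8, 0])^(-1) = (0 9 1)(6 7)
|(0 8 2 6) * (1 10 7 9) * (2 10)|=|(0 8 10 7 9 1 2 6)|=8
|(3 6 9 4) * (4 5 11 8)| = |(3 6 9 5 11 8 4)| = 7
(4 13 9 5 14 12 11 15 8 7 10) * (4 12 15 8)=(4 13 9 5 14 15)(7 10 12 11 8)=[0, 1, 2, 3, 13, 14, 6, 10, 7, 5, 12, 8, 11, 9, 15, 4]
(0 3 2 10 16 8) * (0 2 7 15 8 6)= (0 3 7 15 8 2 10 16 6)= [3, 1, 10, 7, 4, 5, 0, 15, 2, 9, 16, 11, 12, 13, 14, 8, 6]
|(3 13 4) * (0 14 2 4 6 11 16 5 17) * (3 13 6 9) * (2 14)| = 11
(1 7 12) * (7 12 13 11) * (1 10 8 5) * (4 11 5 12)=(1 4 11 7 13 5)(8 12 10)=[0, 4, 2, 3, 11, 1, 6, 13, 12, 9, 8, 7, 10, 5]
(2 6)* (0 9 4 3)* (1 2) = [9, 2, 6, 0, 3, 5, 1, 7, 8, 4] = (0 9 4 3)(1 2 6)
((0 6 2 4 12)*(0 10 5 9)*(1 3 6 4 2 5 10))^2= (0 12 3 5)(1 6 9 4)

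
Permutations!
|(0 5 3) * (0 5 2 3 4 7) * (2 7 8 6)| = |(0 7)(2 3 5 4 8 6)| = 6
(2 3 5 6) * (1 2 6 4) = [0, 2, 3, 5, 1, 4, 6] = (6)(1 2 3 5 4)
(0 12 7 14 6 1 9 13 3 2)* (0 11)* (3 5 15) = (0 12 7 14 6 1 9 13 5 15 3 2 11) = [12, 9, 11, 2, 4, 15, 1, 14, 8, 13, 10, 0, 7, 5, 6, 3]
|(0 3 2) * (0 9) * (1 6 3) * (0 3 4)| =12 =|(0 1 6 4)(2 9 3)|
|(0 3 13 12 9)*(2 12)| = |(0 3 13 2 12 9)| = 6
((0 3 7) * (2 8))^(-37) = ((0 3 7)(2 8))^(-37) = (0 7 3)(2 8)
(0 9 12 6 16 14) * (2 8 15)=(0 9 12 6 16 14)(2 8 15)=[9, 1, 8, 3, 4, 5, 16, 7, 15, 12, 10, 11, 6, 13, 0, 2, 14]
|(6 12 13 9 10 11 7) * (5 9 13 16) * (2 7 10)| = |(2 7 6 12 16 5 9)(10 11)| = 14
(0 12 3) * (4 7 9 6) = (0 12 3)(4 7 9 6) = [12, 1, 2, 0, 7, 5, 4, 9, 8, 6, 10, 11, 3]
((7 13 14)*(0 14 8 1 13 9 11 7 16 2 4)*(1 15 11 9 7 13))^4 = (0 4 2 16 14)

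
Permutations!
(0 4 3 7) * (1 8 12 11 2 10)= (0 4 3 7)(1 8 12 11 2 10)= [4, 8, 10, 7, 3, 5, 6, 0, 12, 9, 1, 2, 11]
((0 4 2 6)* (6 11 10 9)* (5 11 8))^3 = ((0 4 2 8 5 11 10 9 6))^3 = (0 8 10)(2 11 6)(4 5 9)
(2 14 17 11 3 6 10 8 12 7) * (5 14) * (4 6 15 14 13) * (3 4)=(2 5 13 3 15 14 17 11 4 6 10 8 12 7)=[0, 1, 5, 15, 6, 13, 10, 2, 12, 9, 8, 4, 7, 3, 17, 14, 16, 11]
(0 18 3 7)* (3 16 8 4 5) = (0 18 16 8 4 5 3 7) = [18, 1, 2, 7, 5, 3, 6, 0, 4, 9, 10, 11, 12, 13, 14, 15, 8, 17, 16]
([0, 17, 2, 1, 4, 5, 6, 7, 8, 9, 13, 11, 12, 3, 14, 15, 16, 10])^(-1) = [0, 3, 2, 13, 4, 5, 6, 7, 8, 9, 17, 11, 12, 10, 14, 15, 16, 1]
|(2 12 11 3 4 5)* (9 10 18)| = |(2 12 11 3 4 5)(9 10 18)| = 6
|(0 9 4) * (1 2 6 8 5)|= 15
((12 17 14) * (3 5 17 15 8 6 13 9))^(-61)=(3 9 13 6 8 15 12 14 17 5)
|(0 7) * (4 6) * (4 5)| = 6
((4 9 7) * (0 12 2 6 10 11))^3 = ((0 12 2 6 10 11)(4 9 7))^3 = (0 6)(2 11)(10 12)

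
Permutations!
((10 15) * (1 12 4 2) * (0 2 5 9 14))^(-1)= (0 14 9 5 4 12 1 2)(10 15)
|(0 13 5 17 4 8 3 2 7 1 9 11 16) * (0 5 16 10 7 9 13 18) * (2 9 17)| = 26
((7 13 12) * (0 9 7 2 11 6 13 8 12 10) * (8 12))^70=((0 9 7 12 2 11 6 13 10))^70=(0 13 11 12 9 10 6 2 7)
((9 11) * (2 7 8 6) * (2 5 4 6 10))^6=(11)(2 8)(7 10)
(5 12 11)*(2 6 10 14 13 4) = (2 6 10 14 13 4)(5 12 11) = [0, 1, 6, 3, 2, 12, 10, 7, 8, 9, 14, 5, 11, 4, 13]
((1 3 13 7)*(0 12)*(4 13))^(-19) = ((0 12)(1 3 4 13 7))^(-19) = (0 12)(1 3 4 13 7)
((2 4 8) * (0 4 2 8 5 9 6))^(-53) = ((0 4 5 9 6))^(-53) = (0 5 6 4 9)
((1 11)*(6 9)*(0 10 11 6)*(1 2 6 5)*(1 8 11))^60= ((0 10 1 5 8 11 2 6 9))^60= (0 2 5)(1 9 11)(6 8 10)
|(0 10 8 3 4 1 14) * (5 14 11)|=|(0 10 8 3 4 1 11 5 14)|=9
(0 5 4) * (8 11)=[5, 1, 2, 3, 0, 4, 6, 7, 11, 9, 10, 8]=(0 5 4)(8 11)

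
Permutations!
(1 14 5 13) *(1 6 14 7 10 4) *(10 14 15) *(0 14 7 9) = (0 14 5 13 6 15 10 4 1 9) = [14, 9, 2, 3, 1, 13, 15, 7, 8, 0, 4, 11, 12, 6, 5, 10]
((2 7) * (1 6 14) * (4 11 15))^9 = (15)(2 7)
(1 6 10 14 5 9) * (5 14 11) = (14)(1 6 10 11 5 9) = [0, 6, 2, 3, 4, 9, 10, 7, 8, 1, 11, 5, 12, 13, 14]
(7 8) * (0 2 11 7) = (0 2 11 7 8) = [2, 1, 11, 3, 4, 5, 6, 8, 0, 9, 10, 7]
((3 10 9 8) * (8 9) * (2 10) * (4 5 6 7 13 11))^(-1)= ((2 10 8 3)(4 5 6 7 13 11))^(-1)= (2 3 8 10)(4 11 13 7 6 5)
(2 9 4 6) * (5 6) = [0, 1, 9, 3, 5, 6, 2, 7, 8, 4] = (2 9 4 5 6)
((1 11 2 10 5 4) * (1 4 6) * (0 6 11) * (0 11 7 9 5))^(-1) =(0 10 2 11 1 6)(5 9 7)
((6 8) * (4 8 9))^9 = (4 8 6 9)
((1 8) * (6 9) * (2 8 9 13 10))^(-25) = ((1 9 6 13 10 2 8))^(-25) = (1 13 8 6 2 9 10)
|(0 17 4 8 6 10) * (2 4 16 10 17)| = 8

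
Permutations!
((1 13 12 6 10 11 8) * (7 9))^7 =(13)(7 9)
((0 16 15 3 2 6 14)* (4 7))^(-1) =(0 14 6 2 3 15 16)(4 7)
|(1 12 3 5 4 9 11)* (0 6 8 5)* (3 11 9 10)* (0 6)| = |(1 12 11)(3 6 8 5 4 10)| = 6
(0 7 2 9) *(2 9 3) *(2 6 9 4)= (0 7 4 2 3 6 9)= [7, 1, 3, 6, 2, 5, 9, 4, 8, 0]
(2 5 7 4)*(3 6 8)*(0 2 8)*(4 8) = [2, 1, 5, 6, 4, 7, 0, 8, 3] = (0 2 5 7 8 3 6)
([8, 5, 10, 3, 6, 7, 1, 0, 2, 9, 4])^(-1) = [7, 6, 8, 3, 10, 1, 4, 5, 0, 9, 2]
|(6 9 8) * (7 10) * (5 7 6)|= 6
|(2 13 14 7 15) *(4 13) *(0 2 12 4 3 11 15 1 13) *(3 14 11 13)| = |(0 2 14 7 1 3 13 11 15 12 4)| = 11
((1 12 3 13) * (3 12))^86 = ((1 3 13))^86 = (1 13 3)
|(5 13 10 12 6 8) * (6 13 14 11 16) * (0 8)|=21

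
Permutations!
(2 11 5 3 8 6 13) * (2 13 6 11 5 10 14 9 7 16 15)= (2 5 3 8 11 10 14 9 7 16 15)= [0, 1, 5, 8, 4, 3, 6, 16, 11, 7, 14, 10, 12, 13, 9, 2, 15]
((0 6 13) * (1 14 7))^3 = (14)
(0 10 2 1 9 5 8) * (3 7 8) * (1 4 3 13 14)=[10, 9, 4, 7, 3, 13, 6, 8, 0, 5, 2, 11, 12, 14, 1]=(0 10 2 4 3 7 8)(1 9 5 13 14)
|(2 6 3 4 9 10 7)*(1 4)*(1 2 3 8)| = |(1 4 9 10 7 3 2 6 8)| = 9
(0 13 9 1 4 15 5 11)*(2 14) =(0 13 9 1 4 15 5 11)(2 14) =[13, 4, 14, 3, 15, 11, 6, 7, 8, 1, 10, 0, 12, 9, 2, 5]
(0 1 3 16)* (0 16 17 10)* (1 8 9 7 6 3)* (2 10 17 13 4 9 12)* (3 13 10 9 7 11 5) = (17)(0 8 12 2 9 11 5 3 10)(4 7 6 13) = [8, 1, 9, 10, 7, 3, 13, 6, 12, 11, 0, 5, 2, 4, 14, 15, 16, 17]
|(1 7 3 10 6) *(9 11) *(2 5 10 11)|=|(1 7 3 11 9 2 5 10 6)|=9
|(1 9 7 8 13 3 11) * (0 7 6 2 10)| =|(0 7 8 13 3 11 1 9 6 2 10)| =11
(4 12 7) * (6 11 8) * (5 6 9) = [0, 1, 2, 3, 12, 6, 11, 4, 9, 5, 10, 8, 7] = (4 12 7)(5 6 11 8 9)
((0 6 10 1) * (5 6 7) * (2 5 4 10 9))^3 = ((0 7 4 10 1)(2 5 6 9))^3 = (0 10 7 1 4)(2 9 6 5)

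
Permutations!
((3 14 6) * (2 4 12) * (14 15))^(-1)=((2 4 12)(3 15 14 6))^(-1)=(2 12 4)(3 6 14 15)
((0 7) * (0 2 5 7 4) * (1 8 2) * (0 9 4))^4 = ((1 8 2 5 7)(4 9))^4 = (9)(1 7 5 2 8)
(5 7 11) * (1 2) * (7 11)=(1 2)(5 11)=[0, 2, 1, 3, 4, 11, 6, 7, 8, 9, 10, 5]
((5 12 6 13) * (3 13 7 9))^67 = (3 6 13 7 5 9 12)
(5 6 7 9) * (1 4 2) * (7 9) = (1 4 2)(5 6 9) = [0, 4, 1, 3, 2, 6, 9, 7, 8, 5]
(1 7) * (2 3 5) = [0, 7, 3, 5, 4, 2, 6, 1] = (1 7)(2 3 5)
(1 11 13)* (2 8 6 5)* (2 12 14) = (1 11 13)(2 8 6 5 12 14) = [0, 11, 8, 3, 4, 12, 5, 7, 6, 9, 10, 13, 14, 1, 2]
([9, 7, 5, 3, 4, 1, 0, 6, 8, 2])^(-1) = (0 6 7 1 5 2 9)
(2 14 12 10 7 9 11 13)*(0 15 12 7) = (0 15 12 10)(2 14 7 9 11 13) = [15, 1, 14, 3, 4, 5, 6, 9, 8, 11, 0, 13, 10, 2, 7, 12]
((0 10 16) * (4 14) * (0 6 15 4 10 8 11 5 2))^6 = (16)(0 8 11 5 2)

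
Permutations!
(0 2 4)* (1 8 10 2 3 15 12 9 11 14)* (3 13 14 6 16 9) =(0 13 14 1 8 10 2 4)(3 15 12)(6 16 9 11) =[13, 8, 4, 15, 0, 5, 16, 7, 10, 11, 2, 6, 3, 14, 1, 12, 9]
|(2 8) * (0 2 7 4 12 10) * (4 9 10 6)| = 6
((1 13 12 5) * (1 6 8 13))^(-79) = ((5 6 8 13 12))^(-79) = (5 6 8 13 12)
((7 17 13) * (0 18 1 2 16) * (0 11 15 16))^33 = (0 18 1 2)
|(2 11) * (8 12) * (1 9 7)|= 6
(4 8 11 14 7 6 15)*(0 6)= (0 6 15 4 8 11 14 7)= [6, 1, 2, 3, 8, 5, 15, 0, 11, 9, 10, 14, 12, 13, 7, 4]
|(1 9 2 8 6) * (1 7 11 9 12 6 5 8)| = 14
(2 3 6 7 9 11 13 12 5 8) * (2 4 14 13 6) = [0, 1, 3, 2, 14, 8, 7, 9, 4, 11, 10, 6, 5, 12, 13] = (2 3)(4 14 13 12 5 8)(6 7 9 11)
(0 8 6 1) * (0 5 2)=(0 8 6 1 5 2)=[8, 5, 0, 3, 4, 2, 1, 7, 6]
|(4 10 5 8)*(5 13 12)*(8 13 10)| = |(4 8)(5 13 12)| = 6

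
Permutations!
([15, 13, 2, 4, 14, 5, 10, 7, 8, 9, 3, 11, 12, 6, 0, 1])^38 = (0 1 6 3 14 15 13 10 4)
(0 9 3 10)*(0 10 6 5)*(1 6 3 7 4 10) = (0 9 7 4 10 1 6 5) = [9, 6, 2, 3, 10, 0, 5, 4, 8, 7, 1]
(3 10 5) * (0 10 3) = (0 10 5) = [10, 1, 2, 3, 4, 0, 6, 7, 8, 9, 5]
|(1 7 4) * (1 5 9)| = |(1 7 4 5 9)| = 5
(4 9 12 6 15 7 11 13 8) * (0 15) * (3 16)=[15, 1, 2, 16, 9, 5, 0, 11, 4, 12, 10, 13, 6, 8, 14, 7, 3]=(0 15 7 11 13 8 4 9 12 6)(3 16)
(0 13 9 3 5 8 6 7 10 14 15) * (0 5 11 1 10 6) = (0 13 9 3 11 1 10 14 15 5 8)(6 7) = [13, 10, 2, 11, 4, 8, 7, 6, 0, 3, 14, 1, 12, 9, 15, 5]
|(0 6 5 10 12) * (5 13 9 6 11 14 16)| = 21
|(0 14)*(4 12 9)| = 6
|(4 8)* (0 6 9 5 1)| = 10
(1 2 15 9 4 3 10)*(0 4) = (0 4 3 10 1 2 15 9) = [4, 2, 15, 10, 3, 5, 6, 7, 8, 0, 1, 11, 12, 13, 14, 9]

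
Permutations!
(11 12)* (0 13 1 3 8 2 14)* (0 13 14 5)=(0 14 13 1 3 8 2 5)(11 12)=[14, 3, 5, 8, 4, 0, 6, 7, 2, 9, 10, 12, 11, 1, 13]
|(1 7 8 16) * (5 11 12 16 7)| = |(1 5 11 12 16)(7 8)| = 10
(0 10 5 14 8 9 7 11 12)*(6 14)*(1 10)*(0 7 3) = (0 1 10 5 6 14 8 9 3)(7 11 12) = [1, 10, 2, 0, 4, 6, 14, 11, 9, 3, 5, 12, 7, 13, 8]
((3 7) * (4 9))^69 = (3 7)(4 9)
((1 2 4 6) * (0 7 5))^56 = (0 5 7)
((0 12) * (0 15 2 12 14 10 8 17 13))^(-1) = ((0 14 10 8 17 13)(2 12 15))^(-1) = (0 13 17 8 10 14)(2 15 12)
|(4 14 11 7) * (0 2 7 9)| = |(0 2 7 4 14 11 9)| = 7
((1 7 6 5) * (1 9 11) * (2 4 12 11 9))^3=(1 5 12 7 2 11 6 4)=((1 7 6 5 2 4 12 11))^3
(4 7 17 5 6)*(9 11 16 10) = (4 7 17 5 6)(9 11 16 10) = [0, 1, 2, 3, 7, 6, 4, 17, 8, 11, 9, 16, 12, 13, 14, 15, 10, 5]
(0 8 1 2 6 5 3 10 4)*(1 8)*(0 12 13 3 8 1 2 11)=(0 2 6 5 8 1 11)(3 10 4 12 13)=[2, 11, 6, 10, 12, 8, 5, 7, 1, 9, 4, 0, 13, 3]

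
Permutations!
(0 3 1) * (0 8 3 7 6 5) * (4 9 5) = (0 7 6 4 9 5)(1 8 3) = [7, 8, 2, 1, 9, 0, 4, 6, 3, 5]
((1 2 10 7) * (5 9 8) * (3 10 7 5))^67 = (1 2 7)(3 5 8 10 9)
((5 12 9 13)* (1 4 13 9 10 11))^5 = ((1 4 13 5 12 10 11))^5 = (1 10 5 4 11 12 13)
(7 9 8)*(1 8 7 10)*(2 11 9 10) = (1 8 2 11 9 7 10) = [0, 8, 11, 3, 4, 5, 6, 10, 2, 7, 1, 9]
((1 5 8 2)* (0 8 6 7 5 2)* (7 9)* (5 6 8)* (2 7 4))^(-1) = (0 8 5)(1 2 4 9 6 7)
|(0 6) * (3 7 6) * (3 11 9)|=|(0 11 9 3 7 6)|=6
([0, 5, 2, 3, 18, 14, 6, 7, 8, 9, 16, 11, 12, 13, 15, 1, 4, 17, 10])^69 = [0, 5, 2, 3, 18, 14, 6, 7, 8, 9, 16, 11, 12, 13, 15, 1, 4, 17, 10]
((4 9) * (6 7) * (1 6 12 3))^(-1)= ((1 6 7 12 3)(4 9))^(-1)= (1 3 12 7 6)(4 9)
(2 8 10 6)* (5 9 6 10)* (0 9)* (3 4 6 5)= (10)(0 9 5)(2 8 3 4 6)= [9, 1, 8, 4, 6, 0, 2, 7, 3, 5, 10]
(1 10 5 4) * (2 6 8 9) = (1 10 5 4)(2 6 8 9) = [0, 10, 6, 3, 1, 4, 8, 7, 9, 2, 5]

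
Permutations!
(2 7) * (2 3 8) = (2 7 3 8) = [0, 1, 7, 8, 4, 5, 6, 3, 2]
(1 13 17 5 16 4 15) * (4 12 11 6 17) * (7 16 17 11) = (1 13 4 15)(5 17)(6 11)(7 16 12) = [0, 13, 2, 3, 15, 17, 11, 16, 8, 9, 10, 6, 7, 4, 14, 1, 12, 5]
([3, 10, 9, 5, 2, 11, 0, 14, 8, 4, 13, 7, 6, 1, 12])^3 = (0 11 12 3 7 6 5 14)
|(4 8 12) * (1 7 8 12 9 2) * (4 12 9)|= |(12)(1 7 8 4 9 2)|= 6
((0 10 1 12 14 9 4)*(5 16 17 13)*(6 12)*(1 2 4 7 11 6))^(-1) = ((0 10 2 4)(5 16 17 13)(6 12 14 9 7 11))^(-1) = (0 4 2 10)(5 13 17 16)(6 11 7 9 14 12)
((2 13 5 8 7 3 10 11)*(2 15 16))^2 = (2 5 7 10 15)(3 11 16 13 8)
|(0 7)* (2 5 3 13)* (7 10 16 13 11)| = 9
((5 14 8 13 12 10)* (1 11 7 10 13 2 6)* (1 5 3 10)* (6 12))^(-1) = ((1 11 7)(2 12 13 6 5 14 8)(3 10))^(-1) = (1 7 11)(2 8 14 5 6 13 12)(3 10)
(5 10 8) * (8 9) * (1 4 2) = (1 4 2)(5 10 9 8) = [0, 4, 1, 3, 2, 10, 6, 7, 5, 8, 9]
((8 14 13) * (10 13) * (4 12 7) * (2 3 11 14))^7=(14)(4 12 7)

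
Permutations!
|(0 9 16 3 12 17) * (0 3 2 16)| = |(0 9)(2 16)(3 12 17)| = 6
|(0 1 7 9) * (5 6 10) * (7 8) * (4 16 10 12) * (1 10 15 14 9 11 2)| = 10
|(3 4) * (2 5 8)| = |(2 5 8)(3 4)| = 6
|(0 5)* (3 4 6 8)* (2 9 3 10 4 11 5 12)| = |(0 12 2 9 3 11 5)(4 6 8 10)| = 28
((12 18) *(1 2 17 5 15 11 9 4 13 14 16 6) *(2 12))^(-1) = ((1 12 18 2 17 5 15 11 9 4 13 14 16 6))^(-1) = (1 6 16 14 13 4 9 11 15 5 17 2 18 12)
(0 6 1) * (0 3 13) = (0 6 1 3 13) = [6, 3, 2, 13, 4, 5, 1, 7, 8, 9, 10, 11, 12, 0]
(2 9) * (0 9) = (0 9 2) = [9, 1, 0, 3, 4, 5, 6, 7, 8, 2]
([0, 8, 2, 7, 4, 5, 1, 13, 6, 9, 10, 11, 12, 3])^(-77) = [0, 8, 2, 7, 4, 5, 1, 13, 6, 9, 10, 11, 12, 3]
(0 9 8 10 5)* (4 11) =(0 9 8 10 5)(4 11) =[9, 1, 2, 3, 11, 0, 6, 7, 10, 8, 5, 4]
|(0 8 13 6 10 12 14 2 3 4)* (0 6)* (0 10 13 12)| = 10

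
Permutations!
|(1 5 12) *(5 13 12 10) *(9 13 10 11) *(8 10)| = 8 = |(1 8 10 5 11 9 13 12)|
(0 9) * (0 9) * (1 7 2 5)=[0, 7, 5, 3, 4, 1, 6, 2, 8, 9]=(9)(1 7 2 5)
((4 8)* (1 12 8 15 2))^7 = ((1 12 8 4 15 2))^7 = (1 12 8 4 15 2)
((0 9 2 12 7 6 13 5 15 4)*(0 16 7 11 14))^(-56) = (16)(0 11 2)(9 14 12) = ((0 9 2 12 11 14)(4 16 7 6 13 5 15))^(-56)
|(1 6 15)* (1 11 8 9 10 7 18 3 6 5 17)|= 9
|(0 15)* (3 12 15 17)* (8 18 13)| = |(0 17 3 12 15)(8 18 13)| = 15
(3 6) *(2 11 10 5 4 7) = [0, 1, 11, 6, 7, 4, 3, 2, 8, 9, 5, 10] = (2 11 10 5 4 7)(3 6)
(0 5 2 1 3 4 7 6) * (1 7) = (0 5 2 7 6)(1 3 4) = [5, 3, 7, 4, 1, 2, 0, 6]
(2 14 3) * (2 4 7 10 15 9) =(2 14 3 4 7 10 15 9) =[0, 1, 14, 4, 7, 5, 6, 10, 8, 2, 15, 11, 12, 13, 3, 9]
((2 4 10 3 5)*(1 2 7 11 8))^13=((1 2 4 10 3 5 7 11 8))^13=(1 3 8 10 11 4 7 2 5)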